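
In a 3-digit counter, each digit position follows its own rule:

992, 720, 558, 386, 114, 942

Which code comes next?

For the first digit, −2 each step, mod 10: 9, 7, 5, 3, 1, 9 → 7.
Second digit: +3 each step, mod 10, so 9, 2, 5, 8, 1, 4 → 7.
Third digit: 2, 0, 8, 6, 4, 2 → 0 (−2 each step, mod 10).
So the next code is 770.

770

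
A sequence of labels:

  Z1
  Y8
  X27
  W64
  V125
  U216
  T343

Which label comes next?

Letter — letters move back 1 place in the alphabet: Z, Y, X, W, V, U, T → S.
Second component — perfect cubes: 1³, 2³, 3³, …: 1, 8, 27, 64, 125, 216, 343 → 512.
Putting it together: S512.

S512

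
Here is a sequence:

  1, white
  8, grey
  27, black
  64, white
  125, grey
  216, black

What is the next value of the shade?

Shade: repeats white → grey → black; white, grey, black, white, grey, black → white.

white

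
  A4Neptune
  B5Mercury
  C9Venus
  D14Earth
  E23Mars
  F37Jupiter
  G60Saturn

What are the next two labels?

H97Uranus then I157Neptune

Letter: letters move forward 1 place in the alphabet; A, B, C, D, E, F, G → H → I.
Second component: each term is the sum of the two before it, so 4, 5, 9, 14, 23, 37, 60 → 97 → 157.
Planet: runs through the planets Mercury→Neptune, so Neptune, Mercury, Venus, Earth, Mars, Jupiter, Saturn → Uranus → Neptune.
So the next two labels are H97Uranus and I157Neptune.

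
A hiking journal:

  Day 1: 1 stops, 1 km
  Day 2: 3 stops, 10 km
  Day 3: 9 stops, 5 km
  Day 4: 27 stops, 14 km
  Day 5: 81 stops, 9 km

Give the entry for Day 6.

Stops — ×3 each step: 1, 3, 9, 27, 81 → 243.
Km: 1, 10, 5, 14, 9 → 18 (alternating steps +9, −5, +9, −5, …).
So the next record is 243 stops, 18 km.

243 stops, 18 km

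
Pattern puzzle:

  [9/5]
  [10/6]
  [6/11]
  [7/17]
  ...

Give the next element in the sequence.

[3/28]

First component goes 9, 10, 6, 7 → 3 (alternating steps +1, −4, +1, −4, …).
Second component: each term is the sum of the two before it, so 5, 6, 11, 17 → 28.
So the next element is [3/28].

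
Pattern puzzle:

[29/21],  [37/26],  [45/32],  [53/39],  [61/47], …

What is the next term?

[69/56]

First entry: +8 each step, so 29, 37, 45, 53, 61 → 69.
Second entry — differences are 5, 6, 7, … (increasing by 1 each time): 21, 26, 32, 39, 47 → 56.
Putting it together: [69/56].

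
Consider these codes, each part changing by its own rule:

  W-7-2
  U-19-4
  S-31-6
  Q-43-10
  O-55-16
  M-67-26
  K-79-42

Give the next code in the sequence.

I-91-68

Letter: letters move back 2 places in the alphabet; W, U, S, Q, O, M, K → I.
Second component: +12 each step; 7, 19, 31, 43, 55, 67, 79 → 91.
Third component: 2, 4, 6, 10, 16, 26, 42 → 68 (each term is the sum of the two before it).
So the next code is I-91-68.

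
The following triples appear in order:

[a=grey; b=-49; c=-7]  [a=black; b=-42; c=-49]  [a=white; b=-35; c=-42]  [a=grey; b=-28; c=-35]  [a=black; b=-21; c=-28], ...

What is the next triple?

[a=white; b=-14; c=-21]

A: grey, black, white, grey, black → white (repeats grey → black → white).
B: +7 each step; -49, -42, -35, -28, -21 → -14.
For the c, always the previous value of the b: -7, -49, -42, -35, -28 → -21.
Combining the parts gives [a=white; b=-14; c=-21].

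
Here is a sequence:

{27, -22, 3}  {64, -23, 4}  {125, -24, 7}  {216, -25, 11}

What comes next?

{343, -26, 18}

For the first slot, perfect cubes: 3³, 4³, 5³, …: 27, 64, 125, 216 → 343.
Second slot goes -22, -23, -24, -25 → -26 (−1 each step).
Third slot: each term is the sum of the two before it, so 3, 4, 7, 11 → 18.
Putting it together: {343, -26, 18}.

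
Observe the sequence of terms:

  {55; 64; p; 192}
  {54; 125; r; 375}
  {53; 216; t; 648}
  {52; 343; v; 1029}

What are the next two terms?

First slot goes 55, 54, 53, 52 → 51 → 50 (−1 each step).
For the second slot, perfect cubes: 4³, 5³, 6³, …: 64, 125, 216, 343 → 512 → 729.
Letter: p, r, t, v → x → z (letters move forward 2 places in the alphabet).
Fourth slot — always 3 × the second slot: 192, 375, 648, 1029 → 1536 → 2187.
Putting the parts together: {51; 512; x; 1536} and then {50; 729; z; 2187}.

{51; 512; x; 1536}, {50; 729; z; 2187}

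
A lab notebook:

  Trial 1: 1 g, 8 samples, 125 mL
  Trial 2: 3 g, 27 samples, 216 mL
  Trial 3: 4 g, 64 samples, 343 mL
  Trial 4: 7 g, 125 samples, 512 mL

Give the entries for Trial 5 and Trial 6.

11 g, 216 samples, 729 mL; 18 g, 343 samples, 1000 mL

For the g, each term is the sum of the two before it: 1, 3, 4, 7 → 11 → 18.
Samples: perfect cubes: 2³, 3³, 4³, …; 8, 27, 64, 125 → 216 → 343.
ML: perfect cubes: 5³, 6³, 7³, …; 125, 216, 343, 512 → 729 → 1000.
Putting the parts together: 11 g, 216 samples, 729 mL and then 18 g, 343 samples, 1000 mL.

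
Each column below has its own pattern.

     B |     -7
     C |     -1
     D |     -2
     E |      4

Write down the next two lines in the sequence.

Letter: letters move forward 1 place in the alphabet, so B, C, D, E → F → G.
Second component: -7, -1, -2, 4 → 3 → 9 (alternating steps +6, −1, +6, −1, …).
So the next two lines are F  3 and G  9.

F  3; G  9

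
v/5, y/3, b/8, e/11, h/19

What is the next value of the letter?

k

Letter goes v, y, b, e, h → k (letters move forward 3 places in the alphabet, wrapping Z→A).
Second component goes 5, 3, 8, 11, 19 → 30 (each term is the sum of the two before it).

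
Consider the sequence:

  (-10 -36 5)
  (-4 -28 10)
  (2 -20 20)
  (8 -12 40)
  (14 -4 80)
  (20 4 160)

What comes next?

(26 12 320)

First value — +6 each step: -10, -4, 2, 8, 14, 20 → 26.
Second value: +8 each step, so -36, -28, -20, -12, -4, 4 → 12.
For the third value, ×2 each step: 5, 10, 20, 40, 80, 160 → 320.
Putting it together: (26 12 320).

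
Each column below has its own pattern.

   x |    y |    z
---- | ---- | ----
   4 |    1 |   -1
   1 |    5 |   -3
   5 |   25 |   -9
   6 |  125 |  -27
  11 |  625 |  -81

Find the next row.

17  3125  -243

Column x: each term is the sum of the two before it; 4, 1, 5, 6, 11 → 17.
Column y: 1, 5, 25, 125, 625 → 3125 (×5 each step).
Column z: -1, -3, -9, -27, -81 → -243 (×3 each step).
So the next row is 17  3125  -243.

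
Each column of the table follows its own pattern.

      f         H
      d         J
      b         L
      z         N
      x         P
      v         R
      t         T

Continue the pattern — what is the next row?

First letter: letters move back 2 places in the alphabet, wrapping A→Z; f, d, b, z, x, v, t → r.
Second letter — letters move forward 2 places in the alphabet: H, J, L, N, P, R, T → V.
Putting it together: r  V.

r  V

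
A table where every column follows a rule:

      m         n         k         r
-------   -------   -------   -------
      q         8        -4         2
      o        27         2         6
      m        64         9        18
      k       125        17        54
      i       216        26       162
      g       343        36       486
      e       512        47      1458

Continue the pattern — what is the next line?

Column m goes q, o, m, k, i, g, e → c (letters move back 2 places in the alphabet).
Column n — perfect cubes: 2³, 3³, 4³, …: 8, 27, 64, 125, 216, 343, 512 → 729.
Column k: -4, 2, 9, 17, 26, 36, 47 → 59 (differences are 6, 7, 8, … (increasing by 1 each time)).
For the column r, ×3 each step: 2, 6, 18, 54, 162, 486, 1458 → 4374.
Combining the parts gives c  729  59  4374.

c  729  59  4374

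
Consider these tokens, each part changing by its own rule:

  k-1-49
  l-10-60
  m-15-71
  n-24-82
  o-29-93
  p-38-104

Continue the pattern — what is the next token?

Letter goes k, l, m, n, o, p → q (letters move forward 1 place in the alphabet).
Second component — alternating steps +9, +5, +9, +5, …: 1, 10, 15, 24, 29, 38 → 43.
For the third component, +11 each step: 49, 60, 71, 82, 93, 104 → 115.
Combining the parts gives q-43-115.

q-43-115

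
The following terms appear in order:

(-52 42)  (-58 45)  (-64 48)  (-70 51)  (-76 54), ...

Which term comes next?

(-82 57)

First component: −6 each step; -52, -58, -64, -70, -76 → -82.
Second component: +3 each step, so 42, 45, 48, 51, 54 → 57.
Putting it together: (-82 57).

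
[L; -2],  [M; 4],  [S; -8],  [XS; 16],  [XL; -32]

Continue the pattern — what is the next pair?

Size: runs backward through clothing sizes XS→XL; L, M, S, XS, XL → L.
Second entry: ×(-2) each step, so -2, 4, -8, 16, -32 → 64.
Combining the parts gives [L; 64].

[L; 64]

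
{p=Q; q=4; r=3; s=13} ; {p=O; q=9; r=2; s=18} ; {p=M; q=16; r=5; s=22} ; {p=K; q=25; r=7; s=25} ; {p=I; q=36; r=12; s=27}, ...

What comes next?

{p=G; q=49; r=19; s=28}

P: letters move back 2 places in the alphabet, so Q, O, M, K, I → G.
Q: perfect squares: 2², 3², 4², …; 4, 9, 16, 25, 36 → 49.
For the r, each term is the sum of the two before it: 3, 2, 5, 7, 12 → 19.
For the s, differences are 5, 4, 3, … (decreasing by 1 each time): 13, 18, 22, 25, 27 → 28.
Putting it together: {p=G; q=49; r=19; s=28}.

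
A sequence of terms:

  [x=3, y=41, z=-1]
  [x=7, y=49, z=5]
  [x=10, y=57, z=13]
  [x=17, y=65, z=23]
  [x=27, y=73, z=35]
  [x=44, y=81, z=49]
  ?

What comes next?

X: each term is the sum of the two before it; 3, 7, 10, 17, 27, 44 → 71.
For the y, +8 each step: 41, 49, 57, 65, 73, 81 → 89.
Z goes -1, 5, 13, 23, 35, 49 → 65 (differences are 6, 8, 10, … (increasing by 2 each time)).
Putting it together: [x=71, y=89, z=65].

[x=71, y=89, z=65]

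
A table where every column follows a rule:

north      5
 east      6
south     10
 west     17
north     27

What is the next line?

east  40

Direction: north, east, south, west, north → east (repeats north → east → south → west).
Second component: differences are 1, 4, 7, … (increasing by 3 each time); 5, 6, 10, 17, 27 → 40.
Combining the parts gives east  40.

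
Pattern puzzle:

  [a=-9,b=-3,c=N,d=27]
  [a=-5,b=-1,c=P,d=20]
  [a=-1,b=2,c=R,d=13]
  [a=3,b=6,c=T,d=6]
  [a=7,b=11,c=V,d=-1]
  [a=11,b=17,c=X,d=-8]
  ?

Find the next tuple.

[a=15,b=24,c=Z,d=-15]

A goes -9, -5, -1, 3, 7, 11 → 15 (+4 each step).
B: differences are 2, 3, 4, … (increasing by 1 each time); -3, -1, 2, 6, 11, 17 → 24.
C: N, P, R, T, V, X → Z (letters move forward 2 places in the alphabet).
D: −7 each step; 27, 20, 13, 6, -1, -8 → -15.
Combining the parts gives [a=15,b=24,c=Z,d=-15].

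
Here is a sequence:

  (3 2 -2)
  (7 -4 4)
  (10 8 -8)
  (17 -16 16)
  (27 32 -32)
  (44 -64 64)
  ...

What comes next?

(71 128 -128)

First component goes 3, 7, 10, 17, 27, 44 → 71 (each term is the sum of the two before it).
Second component — ×(-2) each step: 2, -4, 8, -16, 32, -64 → 128.
Third component: always the negative of the second component; -2, 4, -8, 16, -32, 64 → -128.
Putting it together: (71 128 -128).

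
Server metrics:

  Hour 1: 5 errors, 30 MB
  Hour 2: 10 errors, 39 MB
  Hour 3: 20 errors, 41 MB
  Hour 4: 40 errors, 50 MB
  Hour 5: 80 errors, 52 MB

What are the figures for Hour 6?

Errors: ×2 each step; 5, 10, 20, 40, 80 → 160.
MB: alternating steps +9, +2, +9, +2, …; 30, 39, 41, 50, 52 → 61.
Combining the parts gives 160 errors, 61 MB.

160 errors, 61 MB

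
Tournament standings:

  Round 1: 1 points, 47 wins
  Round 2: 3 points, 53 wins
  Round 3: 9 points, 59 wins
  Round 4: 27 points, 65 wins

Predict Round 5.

Points goes 1, 3, 9, 27 → 81 (×3 each step).
Wins: +6 each step, so 47, 53, 59, 65 → 71.
Combining the parts gives 81 points, 71 wins.

81 points, 71 wins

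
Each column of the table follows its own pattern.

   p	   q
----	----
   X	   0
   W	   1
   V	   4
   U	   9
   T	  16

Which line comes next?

Column p — letters move back 1 place in the alphabet: X, W, V, U, T → S.
Column q: differences are 1, 3, 5, … (increasing by 2 each time); 0, 1, 4, 9, 16 → 25.
Putting it together: S  25.

S  25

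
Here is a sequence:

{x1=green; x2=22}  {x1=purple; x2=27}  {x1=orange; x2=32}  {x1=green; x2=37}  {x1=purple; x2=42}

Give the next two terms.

{x1=orange; x2=47}, {x1=green; x2=52}

X1: green, purple, orange, green, purple → orange → green (repeats green → purple → orange).
X2: +5 each step, so 22, 27, 32, 37, 42 → 47 → 52.
So the next two terms are {x1=orange; x2=47} and {x1=green; x2=52}.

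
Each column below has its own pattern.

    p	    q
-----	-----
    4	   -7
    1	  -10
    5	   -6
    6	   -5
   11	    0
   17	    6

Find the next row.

Column p: each term is the sum of the two before it, so 4, 1, 5, 6, 11, 17 → 28.
Column q — always 11 less than the column p: -7, -10, -6, -5, 0, 6 → 17.
Combining the parts gives 28  17.

28  17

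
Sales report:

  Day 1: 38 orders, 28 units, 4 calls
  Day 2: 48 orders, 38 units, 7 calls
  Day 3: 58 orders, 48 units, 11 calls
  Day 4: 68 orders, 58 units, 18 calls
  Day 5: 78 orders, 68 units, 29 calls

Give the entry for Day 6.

88 orders, 78 units, 47 calls

Orders: +10 each step; 38, 48, 58, 68, 78 → 88.
Units goes 28, 38, 48, 58, 68 → 78 (+10 each step).
Calls: 4, 7, 11, 18, 29 → 47 (each term is the sum of the two before it).
So the next row is 88 orders, 78 units, 47 calls.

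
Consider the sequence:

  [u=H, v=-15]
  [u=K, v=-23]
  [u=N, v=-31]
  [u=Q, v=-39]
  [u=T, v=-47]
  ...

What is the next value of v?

U goes H, K, N, Q, T → W (letters move forward 3 places in the alphabet).
V: -15, -23, -31, -39, -47 → -55 (−8 each step).

-55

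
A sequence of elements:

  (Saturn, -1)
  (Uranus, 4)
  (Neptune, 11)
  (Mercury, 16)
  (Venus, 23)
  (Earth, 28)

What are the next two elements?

Planet — runs through the planets Mercury→Neptune: Saturn, Uranus, Neptune, Mercury, Venus, Earth → Mars → Jupiter.
Second entry: alternating steps +5, +7, +5, +7, …; -1, 4, 11, 16, 23, 28 → 35 → 40.
So the next two elements are (Mars, 35) and (Jupiter, 40).

(Mars, 35), (Jupiter, 40)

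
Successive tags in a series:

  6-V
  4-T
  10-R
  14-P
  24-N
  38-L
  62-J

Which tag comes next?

100-H

First component — each term is the sum of the two before it: 6, 4, 10, 14, 24, 38, 62 → 100.
Letter — letters move back 2 places in the alphabet: V, T, R, P, N, L, J → H.
Combining the parts gives 100-H.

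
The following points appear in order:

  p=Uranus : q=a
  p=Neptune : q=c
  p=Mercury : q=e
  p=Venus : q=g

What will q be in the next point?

Q: letters move forward 2 places in the alphabet; a, c, e, g → i.

i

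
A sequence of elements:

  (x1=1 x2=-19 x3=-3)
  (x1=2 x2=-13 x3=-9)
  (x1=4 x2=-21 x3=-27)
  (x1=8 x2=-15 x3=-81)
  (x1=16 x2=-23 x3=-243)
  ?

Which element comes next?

(x1=32 x2=-17 x3=-729)

X1 — ×2 each step: 1, 2, 4, 8, 16 → 32.
X2 goes -19, -13, -21, -15, -23 → -17 (alternating steps +6, −8, +6, −8, …).
X3 goes -3, -9, -27, -81, -243 → -729 (×3 each step).
So the next element is (x1=32 x2=-17 x3=-729).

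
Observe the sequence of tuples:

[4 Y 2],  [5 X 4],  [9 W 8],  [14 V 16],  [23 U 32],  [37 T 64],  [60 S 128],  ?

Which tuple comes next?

[97 R 256]

First component — each term is the sum of the two before it: 4, 5, 9, 14, 23, 37, 60 → 97.
Letter: letters move back 1 place in the alphabet, so Y, X, W, V, U, T, S → R.
Third component: 2, 4, 8, 16, 32, 64, 128 → 256 (×2 each step).
Putting it together: [97 R 256].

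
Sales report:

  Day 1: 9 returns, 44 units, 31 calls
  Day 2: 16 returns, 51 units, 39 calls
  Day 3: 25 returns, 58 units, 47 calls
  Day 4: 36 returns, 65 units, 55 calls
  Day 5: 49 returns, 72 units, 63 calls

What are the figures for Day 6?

64 returns, 79 units, 71 calls

Returns: 9, 16, 25, 36, 49 → 64 (perfect squares: 3², 4², 5², …).
For the units, +7 each step: 44, 51, 58, 65, 72 → 79.
For the calls, +8 each step: 31, 39, 47, 55, 63 → 71.
Putting it together: 64 returns, 79 units, 71 calls.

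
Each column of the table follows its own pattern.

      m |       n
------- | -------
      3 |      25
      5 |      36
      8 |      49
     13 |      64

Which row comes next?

21  81

Column m: each term is the sum of the two before it, so 3, 5, 8, 13 → 21.
Column n: perfect squares: 5², 6², 7², …; 25, 36, 49, 64 → 81.
Putting it together: 21  81.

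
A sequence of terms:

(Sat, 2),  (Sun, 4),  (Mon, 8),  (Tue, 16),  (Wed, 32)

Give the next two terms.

Day goes Sat, Sun, Mon, Tue, Wed → Thu → Fri (runs through the weekdays Mon→Sun).
Second value: ×2 each step, so 2, 4, 8, 16, 32 → 64 → 128.
So the next two terms are (Thu, 64) and (Fri, 128).

(Thu, 64), (Fri, 128)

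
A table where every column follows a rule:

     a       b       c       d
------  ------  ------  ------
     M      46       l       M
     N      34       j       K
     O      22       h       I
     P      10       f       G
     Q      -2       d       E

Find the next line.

R  -14  b  C

For the column a, letters move forward 1 place in the alphabet: M, N, O, P, Q → R.
Column b: 46, 34, 22, 10, -2 → -14 (−12 each step).
Column c: l, j, h, f, d → b (letters move back 2 places in the alphabet).
Column d: letters move back 2 places in the alphabet, so M, K, I, G, E → C.
So the next line is R  -14  b  C.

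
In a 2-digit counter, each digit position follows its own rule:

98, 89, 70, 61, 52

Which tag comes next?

First digit: −1 each step, mod 10; 9, 8, 7, 6, 5 → 4.
Second digit: +1 each step, mod 10; 8, 9, 0, 1, 2 → 3.
Putting it together: 43.

43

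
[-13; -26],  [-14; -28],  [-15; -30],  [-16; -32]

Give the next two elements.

For the first part, −1 each step: -13, -14, -15, -16 → -17 → -18.
Second part: -26, -28, -30, -32 → -34 → -36 (always 2 × the first part).
So the next two elements are [-17; -34] and [-18; -36].

[-17; -34], [-18; -36]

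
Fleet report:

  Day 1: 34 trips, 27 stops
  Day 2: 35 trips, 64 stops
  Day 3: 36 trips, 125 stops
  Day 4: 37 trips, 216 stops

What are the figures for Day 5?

38 trips, 343 stops

Trips: 34, 35, 36, 37 → 38 (+1 each step).
Stops: 27, 64, 125, 216 → 343 (perfect cubes: 3³, 4³, 5³, …).
So the next record is 38 trips, 343 stops.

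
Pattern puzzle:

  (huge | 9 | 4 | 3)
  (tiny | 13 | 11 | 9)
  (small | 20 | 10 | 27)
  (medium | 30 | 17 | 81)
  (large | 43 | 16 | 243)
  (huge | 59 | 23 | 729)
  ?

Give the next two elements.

(tiny | 78 | 22 | 2187), (small | 100 | 29 | 6561)

For the size, repeats huge → tiny → small → medium → large: huge, tiny, small, medium, large, huge → tiny → small.
Second component: 9, 13, 20, 30, 43, 59 → 78 → 100 (differences are 4, 7, 10, … (increasing by 3 each time)).
Third component: 4, 11, 10, 17, 16, 23 → 22 → 29 (alternating steps +7, −1, +7, −1, …).
Fourth component: ×3 each step, so 3, 9, 27, 81, 243, 729 → 2187 → 6561.
Putting the parts together: (tiny | 78 | 22 | 2187) and then (small | 100 | 29 | 6561).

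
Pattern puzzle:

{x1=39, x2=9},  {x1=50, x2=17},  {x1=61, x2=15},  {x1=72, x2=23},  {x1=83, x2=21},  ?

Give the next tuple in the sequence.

X1 goes 39, 50, 61, 72, 83 → 94 (+11 each step).
X2: alternating steps +8, −2, +8, −2, …; 9, 17, 15, 23, 21 → 29.
Putting it together: {x1=94, x2=29}.

{x1=94, x2=29}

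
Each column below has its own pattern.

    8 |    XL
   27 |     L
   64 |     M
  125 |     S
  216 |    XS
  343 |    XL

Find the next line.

First component goes 8, 27, 64, 125, 216, 343 → 512 (perfect cubes: 2³, 3³, 4³, …).
Size: XL, L, M, S, XS, XL → L (repeats XL → L → M → S → XS).
So the next line is 512  L.

512  L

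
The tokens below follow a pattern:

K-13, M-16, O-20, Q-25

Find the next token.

S-31

Letter — letters move forward 2 places in the alphabet: K, M, O, Q → S.
For the second component, differences are 3, 4, 5, … (increasing by 1 each time): 13, 16, 20, 25 → 31.
Putting it together: S-31.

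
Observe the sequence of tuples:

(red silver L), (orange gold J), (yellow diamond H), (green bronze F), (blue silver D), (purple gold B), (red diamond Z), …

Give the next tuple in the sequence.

Colour: repeats red → orange → yellow → green → blue → purple; red, orange, yellow, green, blue, purple, red → orange.
Rank: silver, gold, diamond, bronze, silver, gold, diamond → bronze (repeats silver → gold → diamond → bronze).
Letter — letters move back 2 places in the alphabet, wrapping A→Z: L, J, H, F, D, B, Z → X.
Combining the parts gives (orange bronze X).

(orange bronze X)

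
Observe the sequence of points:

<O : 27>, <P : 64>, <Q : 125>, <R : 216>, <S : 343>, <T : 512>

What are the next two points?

<U : 729>, <V : 1000>

For the letter, letters move forward 1 place in the alphabet: O, P, Q, R, S, T → U → V.
For the second value, perfect cubes: 3³, 4³, 5³, …: 27, 64, 125, 216, 343, 512 → 729 → 1000.
So the next two points are <U : 729> and <V : 1000>.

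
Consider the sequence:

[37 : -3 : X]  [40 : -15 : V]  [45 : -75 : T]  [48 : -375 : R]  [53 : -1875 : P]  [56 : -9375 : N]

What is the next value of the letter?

For the letter, letters move back 2 places in the alphabet: X, V, T, R, P, N → L.

L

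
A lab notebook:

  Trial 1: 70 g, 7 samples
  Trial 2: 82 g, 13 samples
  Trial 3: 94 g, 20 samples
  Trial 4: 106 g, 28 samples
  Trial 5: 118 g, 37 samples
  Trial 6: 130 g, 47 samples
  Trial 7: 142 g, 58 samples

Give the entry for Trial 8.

G: +12 each step; 70, 82, 94, 106, 118, 130, 142 → 154.
Samples — differences are 6, 7, 8, … (increasing by 1 each time): 7, 13, 20, 28, 37, 47, 58 → 70.
Combining the parts gives 154 g, 70 samples.

154 g, 70 samples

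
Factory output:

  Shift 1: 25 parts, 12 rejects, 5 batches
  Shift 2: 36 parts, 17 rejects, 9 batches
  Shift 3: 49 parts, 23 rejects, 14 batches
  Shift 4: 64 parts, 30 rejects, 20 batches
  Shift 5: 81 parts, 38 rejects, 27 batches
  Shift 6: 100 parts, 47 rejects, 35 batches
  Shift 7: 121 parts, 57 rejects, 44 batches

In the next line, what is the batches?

Batches — differences are 4, 5, 6, … (increasing by 1 each time): 5, 9, 14, 20, 27, 35, 44 → 54.

54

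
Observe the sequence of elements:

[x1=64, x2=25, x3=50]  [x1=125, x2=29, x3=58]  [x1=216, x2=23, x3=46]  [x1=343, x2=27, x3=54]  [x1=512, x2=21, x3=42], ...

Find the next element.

[x1=729, x2=25, x3=50]

For the x1, perfect cubes: 4³, 5³, 6³, …: 64, 125, 216, 343, 512 → 729.
For the x2, alternating steps +4, −6, +4, −6, …: 25, 29, 23, 27, 21 → 25.
For the x3, always 2 × the x2: 50, 58, 46, 54, 42 → 50.
Putting it together: [x1=729, x2=25, x3=50].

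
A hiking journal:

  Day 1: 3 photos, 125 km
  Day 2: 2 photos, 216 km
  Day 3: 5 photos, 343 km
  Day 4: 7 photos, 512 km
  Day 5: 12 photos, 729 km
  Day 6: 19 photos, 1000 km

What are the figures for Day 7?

Photos: each term is the sum of the two before it, so 3, 2, 5, 7, 12, 19 → 31.
Km: perfect cubes: 5³, 6³, 7³, …, so 125, 216, 343, 512, 729, 1000 → 1331.
Putting it together: 31 photos, 1331 km.

31 photos, 1331 km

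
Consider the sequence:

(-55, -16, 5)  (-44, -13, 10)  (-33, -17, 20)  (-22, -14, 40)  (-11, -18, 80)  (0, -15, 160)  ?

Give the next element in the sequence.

(11, -19, 320)

For the first component, +11 each step: -55, -44, -33, -22, -11, 0 → 11.
Second component: alternating steps +3, −4, +3, −4, …; -16, -13, -17, -14, -18, -15 → -19.
Third component: ×2 each step; 5, 10, 20, 40, 80, 160 → 320.
So the next element is (11, -19, 320).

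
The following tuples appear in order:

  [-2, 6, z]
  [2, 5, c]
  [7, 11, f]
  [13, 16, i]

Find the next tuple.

[20, 27, l]

First slot: differences are 4, 5, 6, … (increasing by 1 each time), so -2, 2, 7, 13 → 20.
Second slot — each term is the sum of the two before it: 6, 5, 11, 16 → 27.
Letter: z, c, f, i → l (letters move forward 3 places in the alphabet, wrapping Z→A).
Combining the parts gives [20, 27, l].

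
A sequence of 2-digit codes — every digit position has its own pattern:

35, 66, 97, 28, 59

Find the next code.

For the first digit, +3 each step, mod 10: 3, 6, 9, 2, 5 → 8.
Second digit: +1 each step, mod 10, so 5, 6, 7, 8, 9 → 0.
Combining the parts gives 80.

80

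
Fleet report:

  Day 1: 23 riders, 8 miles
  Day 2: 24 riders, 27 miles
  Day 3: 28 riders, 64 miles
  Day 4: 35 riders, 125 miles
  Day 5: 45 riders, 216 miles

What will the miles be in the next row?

Miles — perfect cubes: 2³, 3³, 4³, …: 8, 27, 64, 125, 216 → 343.

343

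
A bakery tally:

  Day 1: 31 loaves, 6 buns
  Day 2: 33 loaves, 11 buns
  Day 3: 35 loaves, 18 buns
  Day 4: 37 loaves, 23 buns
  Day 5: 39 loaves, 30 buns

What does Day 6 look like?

41 loaves, 35 buns

Loaves — +2 each step: 31, 33, 35, 37, 39 → 41.
Buns: alternating steps +5, +7, +5, +7, …, so 6, 11, 18, 23, 30 → 35.
So the next record is 41 loaves, 35 buns.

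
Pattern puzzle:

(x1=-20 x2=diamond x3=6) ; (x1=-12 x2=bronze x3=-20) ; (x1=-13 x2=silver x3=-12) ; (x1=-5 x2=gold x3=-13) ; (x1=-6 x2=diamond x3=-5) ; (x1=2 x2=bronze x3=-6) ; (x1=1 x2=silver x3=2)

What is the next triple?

For the x1, alternating steps +8, −1, +8, −1, …: -20, -12, -13, -5, -6, 2, 1 → 9.
X2: diamond, bronze, silver, gold, diamond, bronze, silver → gold (repeats diamond → bronze → silver → gold).
X3: 6, -20, -12, -13, -5, -6, 2 → 1 (always the previous value of the x1).
Combining the parts gives (x1=9 x2=gold x3=1).

(x1=9 x2=gold x3=1)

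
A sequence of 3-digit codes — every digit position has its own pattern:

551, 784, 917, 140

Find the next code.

373

For the first digit, +2 each step, mod 10: 5, 7, 9, 1 → 3.
For the second digit, +3 each step, mod 10: 5, 8, 1, 4 → 7.
Third digit: +3 each step, mod 10; 1, 4, 7, 0 → 3.
Combining the parts gives 373.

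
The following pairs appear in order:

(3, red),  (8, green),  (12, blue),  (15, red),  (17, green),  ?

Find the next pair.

(18, blue)

First slot — differences are 5, 4, 3, … (decreasing by 1 each time): 3, 8, 12, 15, 17 → 18.
Colour goes red, green, blue, red, green → blue (repeats red → green → blue).
Putting it together: (18, blue).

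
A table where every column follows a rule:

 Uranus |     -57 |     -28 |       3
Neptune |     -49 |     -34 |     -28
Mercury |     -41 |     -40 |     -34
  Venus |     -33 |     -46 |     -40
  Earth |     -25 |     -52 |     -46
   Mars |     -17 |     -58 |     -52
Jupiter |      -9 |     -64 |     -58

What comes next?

Saturn  -1  -70  -64

Planet — runs through the planets Mercury→Neptune: Uranus, Neptune, Mercury, Venus, Earth, Mars, Jupiter → Saturn.
Second component: +8 each step; -57, -49, -41, -33, -25, -17, -9 → -1.
Third component: −6 each step, so -28, -34, -40, -46, -52, -58, -64 → -70.
Fourth component — always the previous value of the third component: 3, -28, -34, -40, -46, -52, -58 → -64.
Combining the parts gives Saturn  -1  -70  -64.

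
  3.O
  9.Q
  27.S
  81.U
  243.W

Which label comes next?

729.Y

First component: ×3 each step, so 3, 9, 27, 81, 243 → 729.
Letter — letters move forward 2 places in the alphabet: O, Q, S, U, W → Y.
Putting it together: 729.Y.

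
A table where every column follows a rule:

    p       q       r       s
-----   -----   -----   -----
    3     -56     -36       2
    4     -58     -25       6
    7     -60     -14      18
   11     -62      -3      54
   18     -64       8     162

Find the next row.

Column p: each term is the sum of the two before it; 3, 4, 7, 11, 18 → 29.
For the column q, −2 each step: -56, -58, -60, -62, -64 → -66.
Column r: +11 each step; -36, -25, -14, -3, 8 → 19.
Column s goes 2, 6, 18, 54, 162 → 486 (×3 each step).
Putting it together: 29  -66  19  486.

29  -66  19  486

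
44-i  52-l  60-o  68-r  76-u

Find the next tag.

84-x

First component — +8 each step: 44, 52, 60, 68, 76 → 84.
Letter: letters move forward 3 places in the alphabet; i, l, o, r, u → x.
Combining the parts gives 84-x.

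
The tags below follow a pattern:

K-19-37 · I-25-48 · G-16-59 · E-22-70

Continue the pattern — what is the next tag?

Letter — letters move back 2 places in the alphabet: K, I, G, E → C.
Second component: alternating steps +6, −9, +6, −9, …; 19, 25, 16, 22 → 13.
For the third component, +11 each step: 37, 48, 59, 70 → 81.
So the next tag is C-13-81.

C-13-81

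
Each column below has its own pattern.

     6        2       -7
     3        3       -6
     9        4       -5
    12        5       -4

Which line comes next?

21  6  -3

First component: each term is the sum of the two before it; 6, 3, 9, 12 → 21.
Second component — +1 each step: 2, 3, 4, 5 → 6.
Third component goes -7, -6, -5, -4 → -3 (always 9 less than the second component).
Putting it together: 21  6  -3.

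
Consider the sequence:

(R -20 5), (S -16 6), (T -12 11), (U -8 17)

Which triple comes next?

(V -4 28)

Letter — letters move forward 1 place in the alphabet: R, S, T, U → V.
Second value: +4 each step; -20, -16, -12, -8 → -4.
Third value: each term is the sum of the two before it; 5, 6, 11, 17 → 28.
So the next triple is (V -4 28).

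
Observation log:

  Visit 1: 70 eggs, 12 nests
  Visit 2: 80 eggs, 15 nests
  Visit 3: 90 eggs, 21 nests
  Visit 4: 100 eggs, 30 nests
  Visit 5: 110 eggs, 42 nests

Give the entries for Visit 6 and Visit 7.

Eggs: 70, 80, 90, 100, 110 → 120 → 130 (+10 each step).
Nests goes 12, 15, 21, 30, 42 → 57 → 75 (differences are 3, 6, 9, … (increasing by 3 each time)).
So the next two rows are 120 eggs, 57 nests and 130 eggs, 75 nests.

120 eggs, 57 nests; 130 eggs, 75 nests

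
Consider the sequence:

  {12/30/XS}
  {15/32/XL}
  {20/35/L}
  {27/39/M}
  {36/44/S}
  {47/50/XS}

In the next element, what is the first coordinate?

60

First coordinate: differences are 3, 5, 7, … (increasing by 2 each time); 12, 15, 20, 27, 36, 47 → 60.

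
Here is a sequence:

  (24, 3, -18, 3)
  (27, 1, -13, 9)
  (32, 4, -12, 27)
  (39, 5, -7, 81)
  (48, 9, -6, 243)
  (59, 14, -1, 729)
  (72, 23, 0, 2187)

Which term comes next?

First part: differences are 3, 5, 7, … (increasing by 2 each time), so 24, 27, 32, 39, 48, 59, 72 → 87.
Second part goes 3, 1, 4, 5, 9, 14, 23 → 37 (each term is the sum of the two before it).
Third part: -18, -13, -12, -7, -6, -1, 0 → 5 (alternating steps +5, +1, +5, +1, …).
Fourth part: 3, 9, 27, 81, 243, 729, 2187 → 6561 (×3 each step).
Combining the parts gives (87, 37, 5, 6561).

(87, 37, 5, 6561)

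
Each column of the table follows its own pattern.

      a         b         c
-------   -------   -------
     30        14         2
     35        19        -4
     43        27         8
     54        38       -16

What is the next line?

68  52  32

Column a: differences are 5, 8, 11, … (increasing by 3 each time), so 30, 35, 43, 54 → 68.
Column b: differences are 5, 8, 11, … (increasing by 3 each time), so 14, 19, 27, 38 → 52.
Column c: ×(-2) each step, so 2, -4, 8, -16 → 32.
Putting it together: 68  52  32.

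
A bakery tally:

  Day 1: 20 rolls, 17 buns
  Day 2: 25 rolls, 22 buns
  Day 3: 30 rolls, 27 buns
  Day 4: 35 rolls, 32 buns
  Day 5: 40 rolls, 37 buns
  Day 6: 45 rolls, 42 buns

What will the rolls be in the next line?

Rolls — +5 each step: 20, 25, 30, 35, 40, 45 → 50.

50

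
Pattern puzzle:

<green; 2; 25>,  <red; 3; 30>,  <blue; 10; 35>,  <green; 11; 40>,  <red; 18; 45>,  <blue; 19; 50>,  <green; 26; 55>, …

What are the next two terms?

For the colour, repeats green → red → blue: green, red, blue, green, red, blue, green → red → blue.
Second component: 2, 3, 10, 11, 18, 19, 26 → 27 → 34 (alternating steps +1, +7, +1, +7, …).
Third component: +5 each step, so 25, 30, 35, 40, 45, 50, 55 → 60 → 65.
So the next two terms are <red; 27; 60> and <blue; 34; 65>.

<red; 27; 60>, <blue; 34; 65>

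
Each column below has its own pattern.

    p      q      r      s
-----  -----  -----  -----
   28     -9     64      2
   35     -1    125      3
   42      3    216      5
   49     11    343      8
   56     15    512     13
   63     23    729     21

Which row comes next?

70  27  1000  34

Column p — +7 each step: 28, 35, 42, 49, 56, 63 → 70.
Column q: alternating steps +8, +4, +8, +4, …; -9, -1, 3, 11, 15, 23 → 27.
Column r goes 64, 125, 216, 343, 512, 729 → 1000 (perfect cubes: 4³, 5³, 6³, …).
Column s goes 2, 3, 5, 8, 13, 21 → 34 (each term is the sum of the two before it).
Putting it together: 70  27  1000  34.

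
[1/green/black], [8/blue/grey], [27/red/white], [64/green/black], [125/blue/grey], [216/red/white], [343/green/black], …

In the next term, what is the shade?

grey

For the first coordinate, perfect cubes: 1³, 2³, 3³, …: 1, 8, 27, 64, 125, 216, 343 → 512.
Colour — repeats green → blue → red: green, blue, red, green, blue, red, green → blue.
Shade: repeats black → grey → white, so black, grey, white, black, grey, white, black → grey.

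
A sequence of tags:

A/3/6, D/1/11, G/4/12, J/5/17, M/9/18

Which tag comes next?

P/14/23

Letter: letters move forward 3 places in the alphabet, so A, D, G, J, M → P.
Second component: 3, 1, 4, 5, 9 → 14 (each term is the sum of the two before it).
Third component goes 6, 11, 12, 17, 18 → 23 (alternating steps +5, +1, +5, +1, …).
Putting it together: P/14/23.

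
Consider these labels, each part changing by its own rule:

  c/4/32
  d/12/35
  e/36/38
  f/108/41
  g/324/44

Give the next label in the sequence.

h/972/47

Letter — letters move forward 1 place in the alphabet: c, d, e, f, g → h.
Second component — ×3 each step: 4, 12, 36, 108, 324 → 972.
For the third component, +3 each step: 32, 35, 38, 41, 44 → 47.
Combining the parts gives h/972/47.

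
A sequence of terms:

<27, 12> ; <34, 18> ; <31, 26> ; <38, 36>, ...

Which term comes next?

First entry: alternating steps +7, −3, +7, −3, …, so 27, 34, 31, 38 → 35.
For the second entry, differences are 6, 8, 10, … (increasing by 2 each time): 12, 18, 26, 36 → 48.
Putting it together: <35, 48>.

<35, 48>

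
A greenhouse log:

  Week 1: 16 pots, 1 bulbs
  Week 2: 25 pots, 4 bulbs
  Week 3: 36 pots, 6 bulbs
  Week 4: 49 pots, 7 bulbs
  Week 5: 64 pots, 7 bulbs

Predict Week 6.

Pots: perfect squares: 4², 5², 6², …; 16, 25, 36, 49, 64 → 81.
For the bulbs, differences are 3, 2, 1, … (decreasing by 1 each time): 1, 4, 6, 7, 7 → 6.
So the next row is 81 pots, 6 bulbs.

81 pots, 6 bulbs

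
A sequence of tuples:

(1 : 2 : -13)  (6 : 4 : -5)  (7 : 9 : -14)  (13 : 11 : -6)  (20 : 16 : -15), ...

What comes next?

First slot — each term is the sum of the two before it: 1, 6, 7, 13, 20 → 33.
Second slot: alternating steps +2, +5, +2, +5, …, so 2, 4, 9, 11, 16 → 18.
Third slot: -13, -5, -14, -6, -15 → -7 (alternating steps +8, −9, +8, −9, …).
Putting it together: (33 : 18 : -7).

(33 : 18 : -7)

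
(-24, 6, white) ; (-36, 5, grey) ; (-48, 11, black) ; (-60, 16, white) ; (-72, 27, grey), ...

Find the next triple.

First coordinate goes -24, -36, -48, -60, -72 → -84 (−12 each step).
Second coordinate goes 6, 5, 11, 16, 27 → 43 (each term is the sum of the two before it).
Shade — repeats white → grey → black: white, grey, black, white, grey → black.
Putting it together: (-84, 43, black).

(-84, 43, black)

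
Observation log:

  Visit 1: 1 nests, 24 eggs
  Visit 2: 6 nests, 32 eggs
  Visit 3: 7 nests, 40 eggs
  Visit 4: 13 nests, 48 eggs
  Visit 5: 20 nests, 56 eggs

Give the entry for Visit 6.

33 nests, 64 eggs

Nests — each term is the sum of the two before it: 1, 6, 7, 13, 20 → 33.
Eggs goes 24, 32, 40, 48, 56 → 64 (+8 each step).
So the next line is 33 nests, 64 eggs.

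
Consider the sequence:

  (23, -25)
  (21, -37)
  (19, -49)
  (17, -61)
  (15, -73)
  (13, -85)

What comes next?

First coordinate: −2 each step, so 23, 21, 19, 17, 15, 13 → 11.
For the second coordinate, −12 each step: -25, -37, -49, -61, -73, -85 → -97.
Combining the parts gives (11, -97).

(11, -97)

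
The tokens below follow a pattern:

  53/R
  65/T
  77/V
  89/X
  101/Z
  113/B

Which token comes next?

125/D

For the first component, +12 each step: 53, 65, 77, 89, 101, 113 → 125.
Letter: R, T, V, X, Z, B → D (letters move forward 2 places in the alphabet, wrapping Z→A).
So the next token is 125/D.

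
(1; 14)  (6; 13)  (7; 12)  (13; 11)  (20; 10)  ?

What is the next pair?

(33; 9)

First component: each term is the sum of the two before it; 1, 6, 7, 13, 20 → 33.
Second component goes 14, 13, 12, 11, 10 → 9 (−1 each step).
Putting it together: (33; 9).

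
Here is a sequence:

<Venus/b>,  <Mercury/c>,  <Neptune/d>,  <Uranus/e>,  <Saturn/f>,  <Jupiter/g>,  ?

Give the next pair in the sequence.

Planet — runs backward through the planets Mercury→Neptune: Venus, Mercury, Neptune, Uranus, Saturn, Jupiter → Mars.
Letter: letters move forward 1 place in the alphabet; b, c, d, e, f, g → h.
Combining the parts gives <Mars/h>.

<Mars/h>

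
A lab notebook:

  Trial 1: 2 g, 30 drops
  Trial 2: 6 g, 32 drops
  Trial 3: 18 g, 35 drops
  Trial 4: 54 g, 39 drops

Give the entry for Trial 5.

162 g, 44 drops

G goes 2, 6, 18, 54 → 162 (×3 each step).
Drops — differences are 2, 3, 4, … (increasing by 1 each time): 30, 32, 35, 39 → 44.
Combining the parts gives 162 g, 44 drops.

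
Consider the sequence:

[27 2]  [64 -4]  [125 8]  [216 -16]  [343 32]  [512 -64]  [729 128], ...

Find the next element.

First part goes 27, 64, 125, 216, 343, 512, 729 → 1000 (perfect cubes: 3³, 4³, 5³, …).
Second part goes 2, -4, 8, -16, 32, -64, 128 → -256 (×(-2) each step).
So the next element is [1000 -256].

[1000 -256]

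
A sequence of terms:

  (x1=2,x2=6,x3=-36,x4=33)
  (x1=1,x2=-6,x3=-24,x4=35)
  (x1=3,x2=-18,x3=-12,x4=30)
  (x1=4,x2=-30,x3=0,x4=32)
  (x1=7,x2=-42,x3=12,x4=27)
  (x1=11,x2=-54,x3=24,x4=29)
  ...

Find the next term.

(x1=18,x2=-66,x3=36,x4=24)

X1: each term is the sum of the two before it; 2, 1, 3, 4, 7, 11 → 18.
X2 — −12 each step: 6, -6, -18, -30, -42, -54 → -66.
X3 — +12 each step: -36, -24, -12, 0, 12, 24 → 36.
X4: alternating steps +2, −5, +2, −5, …; 33, 35, 30, 32, 27, 29 → 24.
Putting it together: (x1=18,x2=-66,x3=36,x4=24).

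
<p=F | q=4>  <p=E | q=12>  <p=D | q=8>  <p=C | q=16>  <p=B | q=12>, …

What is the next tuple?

P goes F, E, D, C, B → A (letters move back 1 place in the alphabet).
Q goes 4, 12, 8, 16, 12 → 20 (alternating steps +8, −4, +8, −4, …).
Combining the parts gives <p=A | q=20>.

<p=A | q=20>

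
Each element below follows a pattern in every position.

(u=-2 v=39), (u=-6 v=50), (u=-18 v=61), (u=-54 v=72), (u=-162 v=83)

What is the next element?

U: ×3 each step, so -2, -6, -18, -54, -162 → -486.
For the v, +11 each step: 39, 50, 61, 72, 83 → 94.
Putting it together: (u=-486 v=94).

(u=-486 v=94)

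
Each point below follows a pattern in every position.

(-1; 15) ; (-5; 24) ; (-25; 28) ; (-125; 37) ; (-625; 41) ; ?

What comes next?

(-3125; 50)

First coordinate: ×5 each step, so -1, -5, -25, -125, -625 → -3125.
Second coordinate — alternating steps +9, +4, +9, +4, …: 15, 24, 28, 37, 41 → 50.
Combining the parts gives (-3125; 50).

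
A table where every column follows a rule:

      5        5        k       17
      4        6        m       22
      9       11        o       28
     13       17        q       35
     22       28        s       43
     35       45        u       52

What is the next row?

For the first component, each term is the sum of the two before it: 5, 4, 9, 13, 22, 35 → 57.
Second component: 5, 6, 11, 17, 28, 45 → 73 (each term is the sum of the two before it).
Letter goes k, m, o, q, s, u → w (letters move forward 2 places in the alphabet).
For the fourth component, differences are 5, 6, 7, … (increasing by 1 each time): 17, 22, 28, 35, 43, 52 → 62.
So the next row is 57  73  w  62.

57  73  w  62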